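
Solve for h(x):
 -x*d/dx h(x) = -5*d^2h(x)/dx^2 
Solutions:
 h(x) = C1 + C2*erfi(sqrt(10)*x/10)


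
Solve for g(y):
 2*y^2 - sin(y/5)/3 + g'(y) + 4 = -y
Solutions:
 g(y) = C1 - 2*y^3/3 - y^2/2 - 4*y - 5*cos(y/5)/3


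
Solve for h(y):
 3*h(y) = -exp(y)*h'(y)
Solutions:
 h(y) = C1*exp(3*exp(-y))


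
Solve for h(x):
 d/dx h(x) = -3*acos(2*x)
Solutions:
 h(x) = C1 - 3*x*acos(2*x) + 3*sqrt(1 - 4*x^2)/2


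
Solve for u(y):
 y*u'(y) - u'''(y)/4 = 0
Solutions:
 u(y) = C1 + Integral(C2*airyai(2^(2/3)*y) + C3*airybi(2^(2/3)*y), y)


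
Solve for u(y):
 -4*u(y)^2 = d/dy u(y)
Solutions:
 u(y) = 1/(C1 + 4*y)


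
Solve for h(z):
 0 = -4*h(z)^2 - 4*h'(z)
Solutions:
 h(z) = 1/(C1 + z)


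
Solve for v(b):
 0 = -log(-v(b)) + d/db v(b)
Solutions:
 -li(-v(b)) = C1 + b


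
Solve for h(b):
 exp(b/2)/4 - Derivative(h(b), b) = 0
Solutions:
 h(b) = C1 + exp(b/2)/2


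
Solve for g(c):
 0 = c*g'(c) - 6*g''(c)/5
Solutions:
 g(c) = C1 + C2*erfi(sqrt(15)*c/6)


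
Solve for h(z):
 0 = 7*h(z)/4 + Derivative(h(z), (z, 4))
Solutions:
 h(z) = (C1*sin(7^(1/4)*z/2) + C2*cos(7^(1/4)*z/2))*exp(-7^(1/4)*z/2) + (C3*sin(7^(1/4)*z/2) + C4*cos(7^(1/4)*z/2))*exp(7^(1/4)*z/2)


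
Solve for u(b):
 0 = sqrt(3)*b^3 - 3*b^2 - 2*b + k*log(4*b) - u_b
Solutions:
 u(b) = C1 + sqrt(3)*b^4/4 - b^3 - b^2 + b*k*log(b) - b*k + b*k*log(4)


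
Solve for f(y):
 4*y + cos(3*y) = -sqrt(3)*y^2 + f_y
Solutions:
 f(y) = C1 + sqrt(3)*y^3/3 + 2*y^2 + sin(3*y)/3


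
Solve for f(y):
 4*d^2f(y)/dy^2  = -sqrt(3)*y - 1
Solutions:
 f(y) = C1 + C2*y - sqrt(3)*y^3/24 - y^2/8


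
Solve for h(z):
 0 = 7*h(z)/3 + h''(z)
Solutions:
 h(z) = C1*sin(sqrt(21)*z/3) + C2*cos(sqrt(21)*z/3)


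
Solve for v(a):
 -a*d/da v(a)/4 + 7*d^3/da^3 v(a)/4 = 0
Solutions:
 v(a) = C1 + Integral(C2*airyai(7^(2/3)*a/7) + C3*airybi(7^(2/3)*a/7), a)


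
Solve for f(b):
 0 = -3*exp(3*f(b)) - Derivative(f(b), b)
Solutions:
 f(b) = log((-3^(2/3) - 3*3^(1/6)*I)*(1/(C1 + 3*b))^(1/3)/6)
 f(b) = log((-3^(2/3) + 3*3^(1/6)*I)*(1/(C1 + 3*b))^(1/3)/6)
 f(b) = log(1/(C1 + 9*b))/3


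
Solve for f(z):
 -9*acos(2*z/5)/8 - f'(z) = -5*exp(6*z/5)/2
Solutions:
 f(z) = C1 - 9*z*acos(2*z/5)/8 + 9*sqrt(25 - 4*z^2)/16 + 25*exp(6*z/5)/12


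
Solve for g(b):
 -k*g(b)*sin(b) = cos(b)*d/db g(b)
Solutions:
 g(b) = C1*exp(k*log(cos(b)))


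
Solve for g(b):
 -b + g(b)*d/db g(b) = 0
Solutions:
 g(b) = -sqrt(C1 + b^2)
 g(b) = sqrt(C1 + b^2)


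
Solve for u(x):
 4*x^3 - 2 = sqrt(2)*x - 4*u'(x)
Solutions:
 u(x) = C1 - x^4/4 + sqrt(2)*x^2/8 + x/2


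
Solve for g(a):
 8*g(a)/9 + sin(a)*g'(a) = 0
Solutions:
 g(a) = C1*(cos(a) + 1)^(4/9)/(cos(a) - 1)^(4/9)


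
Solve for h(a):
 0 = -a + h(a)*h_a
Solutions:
 h(a) = -sqrt(C1 + a^2)
 h(a) = sqrt(C1 + a^2)


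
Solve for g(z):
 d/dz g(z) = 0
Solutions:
 g(z) = C1


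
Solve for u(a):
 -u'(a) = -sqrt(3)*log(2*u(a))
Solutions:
 -sqrt(3)*Integral(1/(log(_y) + log(2)), (_y, u(a)))/3 = C1 - a


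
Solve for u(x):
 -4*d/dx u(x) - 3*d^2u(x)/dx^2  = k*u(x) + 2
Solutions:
 u(x) = C1*exp(x*(sqrt(4 - 3*k) - 2)/3) + C2*exp(-x*(sqrt(4 - 3*k) + 2)/3) - 2/k


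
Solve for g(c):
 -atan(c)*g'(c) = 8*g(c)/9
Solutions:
 g(c) = C1*exp(-8*Integral(1/atan(c), c)/9)


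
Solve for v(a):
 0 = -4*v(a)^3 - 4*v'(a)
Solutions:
 v(a) = -sqrt(2)*sqrt(-1/(C1 - a))/2
 v(a) = sqrt(2)*sqrt(-1/(C1 - a))/2


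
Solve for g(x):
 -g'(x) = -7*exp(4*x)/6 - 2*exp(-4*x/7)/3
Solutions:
 g(x) = C1 + 7*exp(4*x)/24 - 7*exp(-4*x/7)/6


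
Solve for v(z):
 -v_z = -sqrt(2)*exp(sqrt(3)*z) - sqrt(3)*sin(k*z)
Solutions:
 v(z) = C1 + sqrt(6)*exp(sqrt(3)*z)/3 - sqrt(3)*cos(k*z)/k


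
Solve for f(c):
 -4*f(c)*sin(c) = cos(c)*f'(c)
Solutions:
 f(c) = C1*cos(c)^4


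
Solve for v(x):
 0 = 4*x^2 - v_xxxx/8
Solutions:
 v(x) = C1 + C2*x + C3*x^2 + C4*x^3 + 4*x^6/45


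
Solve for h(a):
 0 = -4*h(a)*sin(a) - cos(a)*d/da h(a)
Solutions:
 h(a) = C1*cos(a)^4


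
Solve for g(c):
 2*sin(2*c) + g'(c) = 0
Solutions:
 g(c) = C1 + cos(2*c)


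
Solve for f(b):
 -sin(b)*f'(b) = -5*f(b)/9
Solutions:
 f(b) = C1*(cos(b) - 1)^(5/18)/(cos(b) + 1)^(5/18)


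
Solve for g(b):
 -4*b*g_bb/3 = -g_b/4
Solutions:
 g(b) = C1 + C2*b^(19/16)


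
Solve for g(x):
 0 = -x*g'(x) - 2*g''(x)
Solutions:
 g(x) = C1 + C2*erf(x/2)


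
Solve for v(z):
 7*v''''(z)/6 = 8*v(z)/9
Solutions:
 v(z) = C1*exp(-2*21^(3/4)*z/21) + C2*exp(2*21^(3/4)*z/21) + C3*sin(2*21^(3/4)*z/21) + C4*cos(2*21^(3/4)*z/21)


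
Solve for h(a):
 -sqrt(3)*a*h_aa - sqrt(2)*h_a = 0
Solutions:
 h(a) = C1 + C2*a^(1 - sqrt(6)/3)


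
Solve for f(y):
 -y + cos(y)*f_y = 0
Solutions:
 f(y) = C1 + Integral(y/cos(y), y)


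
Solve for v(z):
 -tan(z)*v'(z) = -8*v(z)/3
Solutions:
 v(z) = C1*sin(z)^(8/3)


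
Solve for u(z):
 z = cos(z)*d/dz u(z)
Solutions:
 u(z) = C1 + Integral(z/cos(z), z)


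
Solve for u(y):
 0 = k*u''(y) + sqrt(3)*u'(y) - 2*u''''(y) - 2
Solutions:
 u(y) = C1 + C2*exp(2^(1/3)*y*(2^(1/3)*k/((-sqrt(3) + 3*I)*(sqrt(81 - 2*k^3) + 9)^(1/3)) - sqrt(3)*(sqrt(81 - 2*k^3) + 9)^(1/3)/12 + I*(sqrt(81 - 2*k^3) + 9)^(1/3)/4)) + C3*exp(-2^(1/3)*y*(2^(1/3)*k/((sqrt(3) + 3*I)*(sqrt(81 - 2*k^3) + 9)^(1/3)) + sqrt(3)*(sqrt(81 - 2*k^3) + 9)^(1/3)/12 + I*(sqrt(81 - 2*k^3) + 9)^(1/3)/4)) + C4*exp(2^(1/3)*sqrt(3)*y*(2^(1/3)*k/(sqrt(81 - 2*k^3) + 9)^(1/3) + (sqrt(81 - 2*k^3) + 9)^(1/3))/6) + 2*sqrt(3)*y/3


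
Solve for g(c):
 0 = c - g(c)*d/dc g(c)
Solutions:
 g(c) = -sqrt(C1 + c^2)
 g(c) = sqrt(C1 + c^2)


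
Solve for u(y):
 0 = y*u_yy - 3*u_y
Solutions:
 u(y) = C1 + C2*y^4


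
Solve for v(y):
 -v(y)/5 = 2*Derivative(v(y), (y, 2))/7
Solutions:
 v(y) = C1*sin(sqrt(70)*y/10) + C2*cos(sqrt(70)*y/10)


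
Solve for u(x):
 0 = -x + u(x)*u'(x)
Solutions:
 u(x) = -sqrt(C1 + x^2)
 u(x) = sqrt(C1 + x^2)


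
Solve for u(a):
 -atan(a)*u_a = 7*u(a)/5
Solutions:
 u(a) = C1*exp(-7*Integral(1/atan(a), a)/5)


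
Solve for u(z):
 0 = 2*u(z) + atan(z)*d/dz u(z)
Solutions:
 u(z) = C1*exp(-2*Integral(1/atan(z), z))


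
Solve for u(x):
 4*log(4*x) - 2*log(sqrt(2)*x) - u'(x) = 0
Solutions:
 u(x) = C1 + 2*x*log(x) - 2*x + x*log(128)


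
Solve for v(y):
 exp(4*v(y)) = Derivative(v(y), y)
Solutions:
 v(y) = log(-(-1/(C1 + 4*y))^(1/4))
 v(y) = log(-1/(C1 + 4*y))/4
 v(y) = log(-I*(-1/(C1 + 4*y))^(1/4))
 v(y) = log(I*(-1/(C1 + 4*y))^(1/4))


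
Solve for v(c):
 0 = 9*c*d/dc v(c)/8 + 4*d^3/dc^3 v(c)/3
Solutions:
 v(c) = C1 + Integral(C2*airyai(-3*2^(1/3)*c/4) + C3*airybi(-3*2^(1/3)*c/4), c)


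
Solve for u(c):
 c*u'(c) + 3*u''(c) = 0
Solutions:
 u(c) = C1 + C2*erf(sqrt(6)*c/6)


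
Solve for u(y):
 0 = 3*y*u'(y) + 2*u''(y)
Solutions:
 u(y) = C1 + C2*erf(sqrt(3)*y/2)


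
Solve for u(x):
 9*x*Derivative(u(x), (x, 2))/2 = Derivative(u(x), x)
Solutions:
 u(x) = C1 + C2*x^(11/9)


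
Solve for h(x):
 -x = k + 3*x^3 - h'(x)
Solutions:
 h(x) = C1 + k*x + 3*x^4/4 + x^2/2


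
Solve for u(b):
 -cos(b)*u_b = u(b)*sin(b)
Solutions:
 u(b) = C1*cos(b)


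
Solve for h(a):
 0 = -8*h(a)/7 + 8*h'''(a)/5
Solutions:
 h(a) = C3*exp(5^(1/3)*7^(2/3)*a/7) + (C1*sin(sqrt(3)*5^(1/3)*7^(2/3)*a/14) + C2*cos(sqrt(3)*5^(1/3)*7^(2/3)*a/14))*exp(-5^(1/3)*7^(2/3)*a/14)


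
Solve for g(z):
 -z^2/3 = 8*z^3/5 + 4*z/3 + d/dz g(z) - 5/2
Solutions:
 g(z) = C1 - 2*z^4/5 - z^3/9 - 2*z^2/3 + 5*z/2


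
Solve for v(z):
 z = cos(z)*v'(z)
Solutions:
 v(z) = C1 + Integral(z/cos(z), z)


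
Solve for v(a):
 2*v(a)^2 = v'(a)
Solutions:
 v(a) = -1/(C1 + 2*a)


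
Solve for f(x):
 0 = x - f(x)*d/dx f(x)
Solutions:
 f(x) = -sqrt(C1 + x^2)
 f(x) = sqrt(C1 + x^2)


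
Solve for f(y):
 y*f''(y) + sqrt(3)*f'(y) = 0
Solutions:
 f(y) = C1 + C2*y^(1 - sqrt(3))


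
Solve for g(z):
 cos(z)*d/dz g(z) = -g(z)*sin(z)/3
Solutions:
 g(z) = C1*cos(z)^(1/3)


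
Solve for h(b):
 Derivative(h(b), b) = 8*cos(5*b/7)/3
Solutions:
 h(b) = C1 + 56*sin(5*b/7)/15


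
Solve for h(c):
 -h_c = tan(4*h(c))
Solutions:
 h(c) = -asin(C1*exp(-4*c))/4 + pi/4
 h(c) = asin(C1*exp(-4*c))/4


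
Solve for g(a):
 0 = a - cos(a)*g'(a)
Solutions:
 g(a) = C1 + Integral(a/cos(a), a)


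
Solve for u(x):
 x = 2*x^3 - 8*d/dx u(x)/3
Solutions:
 u(x) = C1 + 3*x^4/16 - 3*x^2/16


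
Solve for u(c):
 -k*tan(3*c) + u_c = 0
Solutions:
 u(c) = C1 - k*log(cos(3*c))/3


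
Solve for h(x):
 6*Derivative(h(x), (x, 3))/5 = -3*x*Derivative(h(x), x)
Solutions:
 h(x) = C1 + Integral(C2*airyai(-2^(2/3)*5^(1/3)*x/2) + C3*airybi(-2^(2/3)*5^(1/3)*x/2), x)


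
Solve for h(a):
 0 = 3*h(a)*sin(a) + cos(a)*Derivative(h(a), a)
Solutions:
 h(a) = C1*cos(a)^3


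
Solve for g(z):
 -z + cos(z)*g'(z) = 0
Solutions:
 g(z) = C1 + Integral(z/cos(z), z)


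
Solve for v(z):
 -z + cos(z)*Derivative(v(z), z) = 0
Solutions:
 v(z) = C1 + Integral(z/cos(z), z)


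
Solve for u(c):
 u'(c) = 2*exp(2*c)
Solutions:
 u(c) = C1 + exp(2*c)


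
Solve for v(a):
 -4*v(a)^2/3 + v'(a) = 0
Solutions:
 v(a) = -3/(C1 + 4*a)


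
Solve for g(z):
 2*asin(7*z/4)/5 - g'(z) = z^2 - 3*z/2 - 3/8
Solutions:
 g(z) = C1 - z^3/3 + 3*z^2/4 + 2*z*asin(7*z/4)/5 + 3*z/8 + 2*sqrt(16 - 49*z^2)/35


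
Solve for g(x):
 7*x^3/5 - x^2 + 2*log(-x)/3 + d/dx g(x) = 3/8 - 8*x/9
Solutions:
 g(x) = C1 - 7*x^4/20 + x^3/3 - 4*x^2/9 - 2*x*log(-x)/3 + 25*x/24


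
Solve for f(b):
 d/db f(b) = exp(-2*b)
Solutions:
 f(b) = C1 - exp(-2*b)/2


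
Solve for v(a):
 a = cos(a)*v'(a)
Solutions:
 v(a) = C1 + Integral(a/cos(a), a)


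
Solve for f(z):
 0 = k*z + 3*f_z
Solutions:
 f(z) = C1 - k*z^2/6


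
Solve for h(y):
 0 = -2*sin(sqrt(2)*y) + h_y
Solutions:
 h(y) = C1 - sqrt(2)*cos(sqrt(2)*y)


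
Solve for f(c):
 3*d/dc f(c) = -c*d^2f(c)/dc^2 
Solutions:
 f(c) = C1 + C2/c^2


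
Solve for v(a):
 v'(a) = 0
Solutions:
 v(a) = C1


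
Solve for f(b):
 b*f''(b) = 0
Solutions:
 f(b) = C1 + C2*b


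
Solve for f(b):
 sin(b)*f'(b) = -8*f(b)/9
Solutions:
 f(b) = C1*(cos(b) + 1)^(4/9)/(cos(b) - 1)^(4/9)


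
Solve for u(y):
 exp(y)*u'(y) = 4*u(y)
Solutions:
 u(y) = C1*exp(-4*exp(-y))


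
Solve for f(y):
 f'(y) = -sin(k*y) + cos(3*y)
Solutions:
 f(y) = C1 + sin(3*y)/3 + cos(k*y)/k


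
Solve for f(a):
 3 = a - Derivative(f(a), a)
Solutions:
 f(a) = C1 + a^2/2 - 3*a


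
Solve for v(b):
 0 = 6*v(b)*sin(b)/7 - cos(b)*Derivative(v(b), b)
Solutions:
 v(b) = C1/cos(b)^(6/7)


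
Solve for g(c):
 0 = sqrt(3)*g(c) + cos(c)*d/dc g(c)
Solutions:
 g(c) = C1*(sin(c) - 1)^(sqrt(3)/2)/(sin(c) + 1)^(sqrt(3)/2)


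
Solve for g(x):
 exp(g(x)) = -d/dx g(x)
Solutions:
 g(x) = log(1/(C1 + x))


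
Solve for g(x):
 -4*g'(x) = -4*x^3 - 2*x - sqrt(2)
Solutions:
 g(x) = C1 + x^4/4 + x^2/4 + sqrt(2)*x/4


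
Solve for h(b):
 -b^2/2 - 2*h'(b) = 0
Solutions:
 h(b) = C1 - b^3/12


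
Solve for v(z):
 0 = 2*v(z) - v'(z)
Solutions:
 v(z) = C1*exp(2*z)


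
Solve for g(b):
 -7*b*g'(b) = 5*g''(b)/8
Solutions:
 g(b) = C1 + C2*erf(2*sqrt(35)*b/5)


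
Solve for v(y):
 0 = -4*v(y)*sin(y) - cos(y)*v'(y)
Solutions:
 v(y) = C1*cos(y)^4


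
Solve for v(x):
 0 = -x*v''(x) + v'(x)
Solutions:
 v(x) = C1 + C2*x^2


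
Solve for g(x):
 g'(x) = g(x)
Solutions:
 g(x) = C1*exp(x)


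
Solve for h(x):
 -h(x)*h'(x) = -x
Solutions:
 h(x) = -sqrt(C1 + x^2)
 h(x) = sqrt(C1 + x^2)


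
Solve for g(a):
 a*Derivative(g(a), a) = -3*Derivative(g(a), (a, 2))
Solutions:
 g(a) = C1 + C2*erf(sqrt(6)*a/6)


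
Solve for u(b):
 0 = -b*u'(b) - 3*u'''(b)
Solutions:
 u(b) = C1 + Integral(C2*airyai(-3^(2/3)*b/3) + C3*airybi(-3^(2/3)*b/3), b)


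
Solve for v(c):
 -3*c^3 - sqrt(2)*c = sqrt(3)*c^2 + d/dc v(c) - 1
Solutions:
 v(c) = C1 - 3*c^4/4 - sqrt(3)*c^3/3 - sqrt(2)*c^2/2 + c


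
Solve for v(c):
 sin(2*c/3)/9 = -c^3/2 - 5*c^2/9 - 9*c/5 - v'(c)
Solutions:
 v(c) = C1 - c^4/8 - 5*c^3/27 - 9*c^2/10 + cos(2*c/3)/6


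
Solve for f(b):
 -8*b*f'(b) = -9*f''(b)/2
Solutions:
 f(b) = C1 + C2*erfi(2*sqrt(2)*b/3)


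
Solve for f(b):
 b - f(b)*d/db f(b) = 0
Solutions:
 f(b) = -sqrt(C1 + b^2)
 f(b) = sqrt(C1 + b^2)


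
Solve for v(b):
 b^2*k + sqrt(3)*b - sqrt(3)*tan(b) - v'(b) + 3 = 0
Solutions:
 v(b) = C1 + b^3*k/3 + sqrt(3)*b^2/2 + 3*b + sqrt(3)*log(cos(b))


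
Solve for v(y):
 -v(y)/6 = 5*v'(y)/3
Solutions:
 v(y) = C1*exp(-y/10)


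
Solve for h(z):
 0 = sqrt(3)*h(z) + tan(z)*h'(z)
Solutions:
 h(z) = C1/sin(z)^(sqrt(3))


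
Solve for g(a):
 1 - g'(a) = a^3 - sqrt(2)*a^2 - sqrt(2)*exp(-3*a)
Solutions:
 g(a) = C1 - a^4/4 + sqrt(2)*a^3/3 + a - sqrt(2)*exp(-3*a)/3


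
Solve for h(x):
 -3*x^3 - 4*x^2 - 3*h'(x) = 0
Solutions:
 h(x) = C1 - x^4/4 - 4*x^3/9


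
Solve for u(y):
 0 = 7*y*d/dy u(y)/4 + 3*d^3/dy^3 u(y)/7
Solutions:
 u(y) = C1 + Integral(C2*airyai(-18^(1/3)*7^(2/3)*y/6) + C3*airybi(-18^(1/3)*7^(2/3)*y/6), y)


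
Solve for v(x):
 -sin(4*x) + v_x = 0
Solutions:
 v(x) = C1 - cos(4*x)/4


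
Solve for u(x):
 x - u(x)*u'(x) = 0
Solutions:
 u(x) = -sqrt(C1 + x^2)
 u(x) = sqrt(C1 + x^2)


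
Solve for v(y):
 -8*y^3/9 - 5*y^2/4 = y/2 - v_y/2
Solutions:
 v(y) = C1 + 4*y^4/9 + 5*y^3/6 + y^2/2


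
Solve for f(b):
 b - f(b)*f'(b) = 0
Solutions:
 f(b) = -sqrt(C1 + b^2)
 f(b) = sqrt(C1 + b^2)


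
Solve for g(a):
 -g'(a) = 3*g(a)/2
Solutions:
 g(a) = C1*exp(-3*a/2)


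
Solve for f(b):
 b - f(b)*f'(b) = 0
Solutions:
 f(b) = -sqrt(C1 + b^2)
 f(b) = sqrt(C1 + b^2)


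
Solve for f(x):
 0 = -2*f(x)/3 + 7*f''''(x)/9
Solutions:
 f(x) = C1*exp(-6^(1/4)*7^(3/4)*x/7) + C2*exp(6^(1/4)*7^(3/4)*x/7) + C3*sin(6^(1/4)*7^(3/4)*x/7) + C4*cos(6^(1/4)*7^(3/4)*x/7)


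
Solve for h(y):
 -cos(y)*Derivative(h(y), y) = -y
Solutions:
 h(y) = C1 + Integral(y/cos(y), y)


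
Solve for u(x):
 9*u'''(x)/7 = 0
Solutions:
 u(x) = C1 + C2*x + C3*x^2


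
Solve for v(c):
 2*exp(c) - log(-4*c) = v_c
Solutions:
 v(c) = C1 - c*log(-c) + c*(1 - 2*log(2)) + 2*exp(c)


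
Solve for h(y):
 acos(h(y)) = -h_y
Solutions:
 Integral(1/acos(_y), (_y, h(y))) = C1 - y


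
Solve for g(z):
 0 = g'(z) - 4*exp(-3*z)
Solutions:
 g(z) = C1 - 4*exp(-3*z)/3


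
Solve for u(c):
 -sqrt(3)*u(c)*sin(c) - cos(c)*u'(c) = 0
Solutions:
 u(c) = C1*cos(c)^(sqrt(3))


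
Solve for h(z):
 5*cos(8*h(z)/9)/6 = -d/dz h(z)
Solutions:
 5*z/6 - 9*log(sin(8*h(z)/9) - 1)/16 + 9*log(sin(8*h(z)/9) + 1)/16 = C1


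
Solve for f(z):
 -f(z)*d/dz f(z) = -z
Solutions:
 f(z) = -sqrt(C1 + z^2)
 f(z) = sqrt(C1 + z^2)


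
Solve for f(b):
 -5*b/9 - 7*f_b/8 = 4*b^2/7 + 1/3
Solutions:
 f(b) = C1 - 32*b^3/147 - 20*b^2/63 - 8*b/21


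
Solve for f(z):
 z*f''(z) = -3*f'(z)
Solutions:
 f(z) = C1 + C2/z^2


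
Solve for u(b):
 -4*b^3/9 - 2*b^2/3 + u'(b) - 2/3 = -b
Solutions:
 u(b) = C1 + b^4/9 + 2*b^3/9 - b^2/2 + 2*b/3


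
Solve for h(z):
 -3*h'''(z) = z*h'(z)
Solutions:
 h(z) = C1 + Integral(C2*airyai(-3^(2/3)*z/3) + C3*airybi(-3^(2/3)*z/3), z)


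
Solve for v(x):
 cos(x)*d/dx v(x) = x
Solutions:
 v(x) = C1 + Integral(x/cos(x), x)


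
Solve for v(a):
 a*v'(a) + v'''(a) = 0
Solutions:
 v(a) = C1 + Integral(C2*airyai(-a) + C3*airybi(-a), a)


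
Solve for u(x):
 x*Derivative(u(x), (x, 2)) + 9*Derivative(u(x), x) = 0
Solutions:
 u(x) = C1 + C2/x^8


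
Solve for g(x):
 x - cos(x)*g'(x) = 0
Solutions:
 g(x) = C1 + Integral(x/cos(x), x)


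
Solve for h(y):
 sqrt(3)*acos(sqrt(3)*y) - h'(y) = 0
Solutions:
 h(y) = C1 + sqrt(3)*(y*acos(sqrt(3)*y) - sqrt(3)*sqrt(1 - 3*y^2)/3)


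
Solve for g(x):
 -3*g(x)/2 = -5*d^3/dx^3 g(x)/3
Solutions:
 g(x) = C3*exp(30^(2/3)*x/10) + (C1*sin(3*10^(2/3)*3^(1/6)*x/20) + C2*cos(3*10^(2/3)*3^(1/6)*x/20))*exp(-30^(2/3)*x/20)


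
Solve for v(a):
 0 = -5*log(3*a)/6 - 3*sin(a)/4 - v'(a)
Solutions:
 v(a) = C1 - 5*a*log(a)/6 - 5*a*log(3)/6 + 5*a/6 + 3*cos(a)/4


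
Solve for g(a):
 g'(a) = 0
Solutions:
 g(a) = C1


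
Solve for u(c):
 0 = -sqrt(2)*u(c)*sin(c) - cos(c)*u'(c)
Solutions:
 u(c) = C1*cos(c)^(sqrt(2))


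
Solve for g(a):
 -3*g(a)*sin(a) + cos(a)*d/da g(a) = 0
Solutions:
 g(a) = C1/cos(a)^3


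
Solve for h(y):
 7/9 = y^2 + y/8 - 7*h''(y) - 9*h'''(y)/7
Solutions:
 h(y) = C1 + C2*y + C3*exp(-49*y/9) + y^4/84 - 95*y^3/16464 - 126761*y^2/2420208


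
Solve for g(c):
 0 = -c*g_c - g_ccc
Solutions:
 g(c) = C1 + Integral(C2*airyai(-c) + C3*airybi(-c), c)


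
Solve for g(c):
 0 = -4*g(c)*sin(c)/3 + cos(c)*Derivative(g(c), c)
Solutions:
 g(c) = C1/cos(c)^(4/3)


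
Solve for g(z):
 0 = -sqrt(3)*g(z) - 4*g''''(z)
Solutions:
 g(z) = (C1*sin(3^(1/8)*z/2) + C2*cos(3^(1/8)*z/2))*exp(-3^(1/8)*z/2) + (C3*sin(3^(1/8)*z/2) + C4*cos(3^(1/8)*z/2))*exp(3^(1/8)*z/2)


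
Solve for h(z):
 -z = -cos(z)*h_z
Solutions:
 h(z) = C1 + Integral(z/cos(z), z)


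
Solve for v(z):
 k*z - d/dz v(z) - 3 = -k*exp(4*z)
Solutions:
 v(z) = C1 + k*z^2/2 + k*exp(4*z)/4 - 3*z


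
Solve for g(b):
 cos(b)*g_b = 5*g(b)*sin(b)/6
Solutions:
 g(b) = C1/cos(b)^(5/6)


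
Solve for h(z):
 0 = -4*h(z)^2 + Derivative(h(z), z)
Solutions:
 h(z) = -1/(C1 + 4*z)


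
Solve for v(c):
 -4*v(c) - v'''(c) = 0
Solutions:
 v(c) = C3*exp(-2^(2/3)*c) + (C1*sin(2^(2/3)*sqrt(3)*c/2) + C2*cos(2^(2/3)*sqrt(3)*c/2))*exp(2^(2/3)*c/2)


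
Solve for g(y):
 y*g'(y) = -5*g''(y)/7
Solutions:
 g(y) = C1 + C2*erf(sqrt(70)*y/10)


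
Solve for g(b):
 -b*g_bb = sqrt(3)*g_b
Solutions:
 g(b) = C1 + C2*b^(1 - sqrt(3))


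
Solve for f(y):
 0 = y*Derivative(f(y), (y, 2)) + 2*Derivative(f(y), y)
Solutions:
 f(y) = C1 + C2/y


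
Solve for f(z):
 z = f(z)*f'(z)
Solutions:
 f(z) = -sqrt(C1 + z^2)
 f(z) = sqrt(C1 + z^2)


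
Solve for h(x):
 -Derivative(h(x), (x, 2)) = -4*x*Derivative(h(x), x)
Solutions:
 h(x) = C1 + C2*erfi(sqrt(2)*x)


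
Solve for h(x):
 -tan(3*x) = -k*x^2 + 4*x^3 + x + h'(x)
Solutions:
 h(x) = C1 + k*x^3/3 - x^4 - x^2/2 + log(cos(3*x))/3


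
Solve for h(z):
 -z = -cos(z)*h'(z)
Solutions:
 h(z) = C1 + Integral(z/cos(z), z)


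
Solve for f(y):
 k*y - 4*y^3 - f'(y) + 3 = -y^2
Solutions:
 f(y) = C1 + k*y^2/2 - y^4 + y^3/3 + 3*y


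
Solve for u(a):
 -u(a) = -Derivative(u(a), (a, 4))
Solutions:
 u(a) = C1*exp(-a) + C2*exp(a) + C3*sin(a) + C4*cos(a)


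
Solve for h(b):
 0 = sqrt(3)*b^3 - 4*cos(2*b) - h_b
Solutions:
 h(b) = C1 + sqrt(3)*b^4/4 - 2*sin(2*b)


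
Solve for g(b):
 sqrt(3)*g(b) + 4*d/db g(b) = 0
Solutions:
 g(b) = C1*exp(-sqrt(3)*b/4)


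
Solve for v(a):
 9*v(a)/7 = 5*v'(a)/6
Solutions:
 v(a) = C1*exp(54*a/35)


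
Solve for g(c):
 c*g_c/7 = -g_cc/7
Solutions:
 g(c) = C1 + C2*erf(sqrt(2)*c/2)


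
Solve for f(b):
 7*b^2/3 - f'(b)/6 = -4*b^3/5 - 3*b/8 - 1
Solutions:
 f(b) = C1 + 6*b^4/5 + 14*b^3/3 + 9*b^2/8 + 6*b


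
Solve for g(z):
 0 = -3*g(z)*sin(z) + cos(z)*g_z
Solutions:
 g(z) = C1/cos(z)^3


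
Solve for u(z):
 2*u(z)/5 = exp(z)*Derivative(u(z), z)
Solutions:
 u(z) = C1*exp(-2*exp(-z)/5)


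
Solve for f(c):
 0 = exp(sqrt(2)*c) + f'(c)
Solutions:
 f(c) = C1 - sqrt(2)*exp(sqrt(2)*c)/2


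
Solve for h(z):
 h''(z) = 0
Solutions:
 h(z) = C1 + C2*z


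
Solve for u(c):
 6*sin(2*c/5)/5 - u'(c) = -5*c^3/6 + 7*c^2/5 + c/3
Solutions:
 u(c) = C1 + 5*c^4/24 - 7*c^3/15 - c^2/6 - 3*cos(2*c/5)


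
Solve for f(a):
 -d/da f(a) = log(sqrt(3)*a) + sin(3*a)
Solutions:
 f(a) = C1 - a*log(a) - a*log(3)/2 + a + cos(3*a)/3


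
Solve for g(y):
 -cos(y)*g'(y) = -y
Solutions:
 g(y) = C1 + Integral(y/cos(y), y)


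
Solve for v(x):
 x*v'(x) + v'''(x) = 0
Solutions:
 v(x) = C1 + Integral(C2*airyai(-x) + C3*airybi(-x), x)


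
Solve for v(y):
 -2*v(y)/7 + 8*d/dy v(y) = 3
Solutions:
 v(y) = C1*exp(y/28) - 21/2


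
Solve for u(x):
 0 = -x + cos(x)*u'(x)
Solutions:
 u(x) = C1 + Integral(x/cos(x), x)


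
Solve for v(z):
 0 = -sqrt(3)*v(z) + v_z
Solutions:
 v(z) = C1*exp(sqrt(3)*z)


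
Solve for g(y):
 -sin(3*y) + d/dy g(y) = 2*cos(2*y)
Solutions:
 g(y) = C1 + sin(2*y) - cos(3*y)/3


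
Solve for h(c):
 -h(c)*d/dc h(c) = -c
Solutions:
 h(c) = -sqrt(C1 + c^2)
 h(c) = sqrt(C1 + c^2)


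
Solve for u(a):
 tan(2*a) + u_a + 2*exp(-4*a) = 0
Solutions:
 u(a) = C1 - log(tan(2*a)^2 + 1)/4 + exp(-4*a)/2


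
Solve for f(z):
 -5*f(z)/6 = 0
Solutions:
 f(z) = 0


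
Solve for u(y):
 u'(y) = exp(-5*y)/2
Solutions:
 u(y) = C1 - exp(-5*y)/10


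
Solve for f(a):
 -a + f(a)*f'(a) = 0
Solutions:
 f(a) = -sqrt(C1 + a^2)
 f(a) = sqrt(C1 + a^2)


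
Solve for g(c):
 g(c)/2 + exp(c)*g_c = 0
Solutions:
 g(c) = C1*exp(exp(-c)/2)


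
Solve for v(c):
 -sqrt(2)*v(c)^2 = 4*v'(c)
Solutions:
 v(c) = 4/(C1 + sqrt(2)*c)


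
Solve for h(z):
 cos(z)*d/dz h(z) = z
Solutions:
 h(z) = C1 + Integral(z/cos(z), z)


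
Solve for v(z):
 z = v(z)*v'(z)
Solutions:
 v(z) = -sqrt(C1 + z^2)
 v(z) = sqrt(C1 + z^2)


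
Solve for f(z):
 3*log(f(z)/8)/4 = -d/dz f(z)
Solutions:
 -4*Integral(1/(-log(_y) + 3*log(2)), (_y, f(z)))/3 = C1 - z


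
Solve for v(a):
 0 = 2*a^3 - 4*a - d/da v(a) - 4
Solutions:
 v(a) = C1 + a^4/2 - 2*a^2 - 4*a


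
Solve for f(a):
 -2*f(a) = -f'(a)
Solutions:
 f(a) = C1*exp(2*a)


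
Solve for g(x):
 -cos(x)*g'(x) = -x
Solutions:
 g(x) = C1 + Integral(x/cos(x), x)


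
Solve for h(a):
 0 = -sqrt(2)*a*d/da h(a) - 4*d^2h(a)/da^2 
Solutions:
 h(a) = C1 + C2*erf(2^(3/4)*a/4)


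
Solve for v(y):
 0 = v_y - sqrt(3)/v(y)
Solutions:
 v(y) = -sqrt(C1 + 2*sqrt(3)*y)
 v(y) = sqrt(C1 + 2*sqrt(3)*y)


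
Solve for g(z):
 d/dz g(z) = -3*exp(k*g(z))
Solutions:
 g(z) = Piecewise((log(1/(C1*k + 3*k*z))/k, Ne(k, 0)), (nan, True))
 g(z) = Piecewise((C1 - 3*z, Eq(k, 0)), (nan, True))


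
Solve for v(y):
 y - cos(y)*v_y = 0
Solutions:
 v(y) = C1 + Integral(y/cos(y), y)


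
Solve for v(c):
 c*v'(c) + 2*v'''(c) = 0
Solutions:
 v(c) = C1 + Integral(C2*airyai(-2^(2/3)*c/2) + C3*airybi(-2^(2/3)*c/2), c)


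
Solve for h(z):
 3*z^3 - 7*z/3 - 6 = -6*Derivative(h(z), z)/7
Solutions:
 h(z) = C1 - 7*z^4/8 + 49*z^2/36 + 7*z


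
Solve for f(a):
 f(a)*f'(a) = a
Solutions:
 f(a) = -sqrt(C1 + a^2)
 f(a) = sqrt(C1 + a^2)


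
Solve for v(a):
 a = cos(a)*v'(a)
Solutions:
 v(a) = C1 + Integral(a/cos(a), a)


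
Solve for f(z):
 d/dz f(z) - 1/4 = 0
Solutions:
 f(z) = C1 + z/4


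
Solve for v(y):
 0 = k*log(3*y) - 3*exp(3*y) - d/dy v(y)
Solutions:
 v(y) = C1 + k*y*log(y) + k*y*(-1 + log(3)) - exp(3*y)


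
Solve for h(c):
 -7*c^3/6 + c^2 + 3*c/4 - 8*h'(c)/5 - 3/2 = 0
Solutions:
 h(c) = C1 - 35*c^4/192 + 5*c^3/24 + 15*c^2/64 - 15*c/16


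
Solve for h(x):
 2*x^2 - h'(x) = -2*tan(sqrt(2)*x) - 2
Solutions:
 h(x) = C1 + 2*x^3/3 + 2*x - sqrt(2)*log(cos(sqrt(2)*x))


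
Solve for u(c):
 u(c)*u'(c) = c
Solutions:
 u(c) = -sqrt(C1 + c^2)
 u(c) = sqrt(C1 + c^2)


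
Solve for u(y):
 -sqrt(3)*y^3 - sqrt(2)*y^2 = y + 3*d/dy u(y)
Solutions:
 u(y) = C1 - sqrt(3)*y^4/12 - sqrt(2)*y^3/9 - y^2/6


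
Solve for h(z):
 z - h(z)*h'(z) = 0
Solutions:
 h(z) = -sqrt(C1 + z^2)
 h(z) = sqrt(C1 + z^2)


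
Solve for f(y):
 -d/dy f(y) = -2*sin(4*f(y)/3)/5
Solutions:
 -2*y/5 + 3*log(cos(4*f(y)/3) - 1)/8 - 3*log(cos(4*f(y)/3) + 1)/8 = C1


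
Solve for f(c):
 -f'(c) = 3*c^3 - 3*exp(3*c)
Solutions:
 f(c) = C1 - 3*c^4/4 + exp(3*c)


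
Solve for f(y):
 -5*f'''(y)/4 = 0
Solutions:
 f(y) = C1 + C2*y + C3*y^2


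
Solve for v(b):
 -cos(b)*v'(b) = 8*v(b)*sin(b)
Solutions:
 v(b) = C1*cos(b)^8


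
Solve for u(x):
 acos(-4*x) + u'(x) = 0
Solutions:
 u(x) = C1 - x*acos(-4*x) - sqrt(1 - 16*x^2)/4


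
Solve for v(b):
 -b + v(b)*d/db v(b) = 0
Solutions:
 v(b) = -sqrt(C1 + b^2)
 v(b) = sqrt(C1 + b^2)


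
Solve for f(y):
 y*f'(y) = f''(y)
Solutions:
 f(y) = C1 + C2*erfi(sqrt(2)*y/2)


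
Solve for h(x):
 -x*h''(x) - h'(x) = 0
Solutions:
 h(x) = C1 + C2*log(x)


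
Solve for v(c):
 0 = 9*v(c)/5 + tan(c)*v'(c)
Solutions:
 v(c) = C1/sin(c)^(9/5)


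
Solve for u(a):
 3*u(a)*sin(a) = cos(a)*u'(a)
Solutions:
 u(a) = C1/cos(a)^3


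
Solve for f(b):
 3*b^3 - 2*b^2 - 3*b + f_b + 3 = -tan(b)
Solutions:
 f(b) = C1 - 3*b^4/4 + 2*b^3/3 + 3*b^2/2 - 3*b + log(cos(b))


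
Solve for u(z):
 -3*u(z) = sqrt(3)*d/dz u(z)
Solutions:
 u(z) = C1*exp(-sqrt(3)*z)


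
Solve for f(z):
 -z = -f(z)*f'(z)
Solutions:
 f(z) = -sqrt(C1 + z^2)
 f(z) = sqrt(C1 + z^2)


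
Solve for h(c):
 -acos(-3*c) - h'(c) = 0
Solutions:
 h(c) = C1 - c*acos(-3*c) - sqrt(1 - 9*c^2)/3


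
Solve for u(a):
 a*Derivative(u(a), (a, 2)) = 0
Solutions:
 u(a) = C1 + C2*a


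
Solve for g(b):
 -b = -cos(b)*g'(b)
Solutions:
 g(b) = C1 + Integral(b/cos(b), b)


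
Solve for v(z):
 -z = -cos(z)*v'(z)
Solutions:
 v(z) = C1 + Integral(z/cos(z), z)


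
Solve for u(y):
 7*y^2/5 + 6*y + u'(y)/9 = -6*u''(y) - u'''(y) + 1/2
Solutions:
 u(y) = C1 + C2*exp(y*(-3 + 4*sqrt(5)/3)) + C3*exp(-y*(4*sqrt(5)/3 + 3)) - 21*y^3/5 + 3267*y^2/5 - 703359*y/10


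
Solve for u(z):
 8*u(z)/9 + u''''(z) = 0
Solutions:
 u(z) = (C1*sin(2^(1/4)*sqrt(3)*z/3) + C2*cos(2^(1/4)*sqrt(3)*z/3))*exp(-2^(1/4)*sqrt(3)*z/3) + (C3*sin(2^(1/4)*sqrt(3)*z/3) + C4*cos(2^(1/4)*sqrt(3)*z/3))*exp(2^(1/4)*sqrt(3)*z/3)


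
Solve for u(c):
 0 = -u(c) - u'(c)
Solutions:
 u(c) = C1*exp(-c)


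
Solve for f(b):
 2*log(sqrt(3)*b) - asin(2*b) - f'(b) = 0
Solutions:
 f(b) = C1 + 2*b*log(b) - b*asin(2*b) - 2*b + b*log(3) - sqrt(1 - 4*b^2)/2


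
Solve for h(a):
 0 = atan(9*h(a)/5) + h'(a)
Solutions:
 Integral(1/atan(9*_y/5), (_y, h(a))) = C1 - a


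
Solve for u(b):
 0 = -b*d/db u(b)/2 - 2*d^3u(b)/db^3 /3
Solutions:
 u(b) = C1 + Integral(C2*airyai(-6^(1/3)*b/2) + C3*airybi(-6^(1/3)*b/2), b)


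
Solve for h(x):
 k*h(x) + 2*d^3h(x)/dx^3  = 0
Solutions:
 h(x) = C1*exp(2^(2/3)*x*(-k)^(1/3)/2) + C2*exp(2^(2/3)*x*(-k)^(1/3)*(-1 + sqrt(3)*I)/4) + C3*exp(-2^(2/3)*x*(-k)^(1/3)*(1 + sqrt(3)*I)/4)


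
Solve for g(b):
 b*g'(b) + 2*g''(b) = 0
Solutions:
 g(b) = C1 + C2*erf(b/2)


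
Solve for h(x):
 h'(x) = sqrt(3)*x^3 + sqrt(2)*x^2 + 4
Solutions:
 h(x) = C1 + sqrt(3)*x^4/4 + sqrt(2)*x^3/3 + 4*x


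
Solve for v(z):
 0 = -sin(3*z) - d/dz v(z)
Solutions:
 v(z) = C1 + cos(3*z)/3


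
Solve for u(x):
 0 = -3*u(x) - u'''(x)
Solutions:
 u(x) = C3*exp(-3^(1/3)*x) + (C1*sin(3^(5/6)*x/2) + C2*cos(3^(5/6)*x/2))*exp(3^(1/3)*x/2)


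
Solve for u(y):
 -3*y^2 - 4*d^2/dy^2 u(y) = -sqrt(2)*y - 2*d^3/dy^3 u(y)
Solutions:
 u(y) = C1 + C2*y + C3*exp(2*y) - y^4/16 + y^3*(-3 + sqrt(2))/24 + y^2*(-3 + sqrt(2))/16


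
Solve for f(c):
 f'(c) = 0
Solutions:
 f(c) = C1


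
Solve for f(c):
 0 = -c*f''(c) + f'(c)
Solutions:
 f(c) = C1 + C2*c^2


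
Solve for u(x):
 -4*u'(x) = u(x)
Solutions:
 u(x) = C1*exp(-x/4)


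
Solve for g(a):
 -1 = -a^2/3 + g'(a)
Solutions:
 g(a) = C1 + a^3/9 - a


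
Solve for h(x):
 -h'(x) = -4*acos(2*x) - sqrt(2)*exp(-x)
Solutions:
 h(x) = C1 + 4*x*acos(2*x) - 2*sqrt(1 - 4*x^2) - sqrt(2)*exp(-x)


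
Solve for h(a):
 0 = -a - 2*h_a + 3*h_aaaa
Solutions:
 h(a) = C1 + C4*exp(2^(1/3)*3^(2/3)*a/3) - a^2/4 + (C2*sin(2^(1/3)*3^(1/6)*a/2) + C3*cos(2^(1/3)*3^(1/6)*a/2))*exp(-2^(1/3)*3^(2/3)*a/6)


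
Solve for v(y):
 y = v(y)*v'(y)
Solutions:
 v(y) = -sqrt(C1 + y^2)
 v(y) = sqrt(C1 + y^2)


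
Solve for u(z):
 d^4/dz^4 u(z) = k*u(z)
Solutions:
 u(z) = C1*exp(-k^(1/4)*z) + C2*exp(k^(1/4)*z) + C3*exp(-I*k^(1/4)*z) + C4*exp(I*k^(1/4)*z)


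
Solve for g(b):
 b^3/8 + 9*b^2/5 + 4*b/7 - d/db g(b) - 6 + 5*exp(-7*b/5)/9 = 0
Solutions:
 g(b) = C1 + b^4/32 + 3*b^3/5 + 2*b^2/7 - 6*b - 25*exp(-7*b/5)/63


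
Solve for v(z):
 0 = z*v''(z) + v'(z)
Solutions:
 v(z) = C1 + C2*log(z)


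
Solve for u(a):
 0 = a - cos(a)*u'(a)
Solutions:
 u(a) = C1 + Integral(a/cos(a), a)


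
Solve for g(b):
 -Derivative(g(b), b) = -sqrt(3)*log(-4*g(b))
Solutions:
 -sqrt(3)*Integral(1/(log(-_y) + 2*log(2)), (_y, g(b)))/3 = C1 - b


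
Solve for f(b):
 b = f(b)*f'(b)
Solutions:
 f(b) = -sqrt(C1 + b^2)
 f(b) = sqrt(C1 + b^2)


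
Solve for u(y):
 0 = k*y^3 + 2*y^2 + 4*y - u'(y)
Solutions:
 u(y) = C1 + k*y^4/4 + 2*y^3/3 + 2*y^2


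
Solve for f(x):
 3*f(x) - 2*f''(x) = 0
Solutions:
 f(x) = C1*exp(-sqrt(6)*x/2) + C2*exp(sqrt(6)*x/2)


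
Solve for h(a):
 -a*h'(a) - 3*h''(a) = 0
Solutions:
 h(a) = C1 + C2*erf(sqrt(6)*a/6)


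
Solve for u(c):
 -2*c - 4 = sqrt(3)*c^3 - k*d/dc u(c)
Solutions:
 u(c) = C1 + sqrt(3)*c^4/(4*k) + c^2/k + 4*c/k


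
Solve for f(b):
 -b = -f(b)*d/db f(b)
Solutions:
 f(b) = -sqrt(C1 + b^2)
 f(b) = sqrt(C1 + b^2)


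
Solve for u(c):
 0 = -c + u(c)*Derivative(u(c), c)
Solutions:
 u(c) = -sqrt(C1 + c^2)
 u(c) = sqrt(C1 + c^2)


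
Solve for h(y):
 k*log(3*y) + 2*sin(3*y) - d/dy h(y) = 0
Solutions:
 h(y) = C1 + k*y*(log(y) - 1) + k*y*log(3) - 2*cos(3*y)/3


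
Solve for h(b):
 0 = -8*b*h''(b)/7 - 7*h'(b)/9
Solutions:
 h(b) = C1 + C2*b^(23/72)


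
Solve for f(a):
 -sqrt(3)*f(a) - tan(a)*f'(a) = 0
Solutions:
 f(a) = C1/sin(a)^(sqrt(3))


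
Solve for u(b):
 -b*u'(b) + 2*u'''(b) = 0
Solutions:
 u(b) = C1 + Integral(C2*airyai(2^(2/3)*b/2) + C3*airybi(2^(2/3)*b/2), b)


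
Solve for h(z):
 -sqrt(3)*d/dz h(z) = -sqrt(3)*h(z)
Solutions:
 h(z) = C1*exp(z)


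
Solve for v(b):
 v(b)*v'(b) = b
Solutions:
 v(b) = -sqrt(C1 + b^2)
 v(b) = sqrt(C1 + b^2)


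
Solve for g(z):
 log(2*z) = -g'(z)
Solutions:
 g(z) = C1 - z*log(z) - z*log(2) + z


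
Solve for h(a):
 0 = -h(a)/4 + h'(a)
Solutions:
 h(a) = C1*exp(a/4)


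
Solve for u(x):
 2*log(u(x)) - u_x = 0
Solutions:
 li(u(x)) = C1 + 2*x


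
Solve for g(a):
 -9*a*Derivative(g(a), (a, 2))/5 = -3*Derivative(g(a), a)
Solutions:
 g(a) = C1 + C2*a^(8/3)


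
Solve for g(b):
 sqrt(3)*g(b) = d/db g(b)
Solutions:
 g(b) = C1*exp(sqrt(3)*b)


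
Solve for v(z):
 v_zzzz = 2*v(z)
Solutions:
 v(z) = C1*exp(-2^(1/4)*z) + C2*exp(2^(1/4)*z) + C3*sin(2^(1/4)*z) + C4*cos(2^(1/4)*z)


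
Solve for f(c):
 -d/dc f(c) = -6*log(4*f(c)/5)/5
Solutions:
 -5*Integral(1/(log(_y) - log(5) + 2*log(2)), (_y, f(c)))/6 = C1 - c


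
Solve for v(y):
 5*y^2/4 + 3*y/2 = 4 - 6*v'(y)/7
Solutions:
 v(y) = C1 - 35*y^3/72 - 7*y^2/8 + 14*y/3


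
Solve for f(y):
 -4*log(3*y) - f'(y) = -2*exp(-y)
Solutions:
 f(y) = C1 - 4*y*log(y) + 4*y*(1 - log(3)) - 2*exp(-y)


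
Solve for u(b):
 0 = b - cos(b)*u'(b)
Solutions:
 u(b) = C1 + Integral(b/cos(b), b)


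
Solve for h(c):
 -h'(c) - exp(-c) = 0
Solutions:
 h(c) = C1 + exp(-c)


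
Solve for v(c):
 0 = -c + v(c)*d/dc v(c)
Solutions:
 v(c) = -sqrt(C1 + c^2)
 v(c) = sqrt(C1 + c^2)


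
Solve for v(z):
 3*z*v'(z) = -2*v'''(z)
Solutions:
 v(z) = C1 + Integral(C2*airyai(-2^(2/3)*3^(1/3)*z/2) + C3*airybi(-2^(2/3)*3^(1/3)*z/2), z)


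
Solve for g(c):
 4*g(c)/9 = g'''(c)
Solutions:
 g(c) = C3*exp(2^(2/3)*3^(1/3)*c/3) + (C1*sin(2^(2/3)*3^(5/6)*c/6) + C2*cos(2^(2/3)*3^(5/6)*c/6))*exp(-2^(2/3)*3^(1/3)*c/6)


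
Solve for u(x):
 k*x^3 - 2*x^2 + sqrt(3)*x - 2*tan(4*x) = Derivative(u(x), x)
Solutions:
 u(x) = C1 + k*x^4/4 - 2*x^3/3 + sqrt(3)*x^2/2 + log(cos(4*x))/2


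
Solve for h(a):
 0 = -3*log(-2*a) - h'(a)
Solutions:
 h(a) = C1 - 3*a*log(-a) + 3*a*(1 - log(2))


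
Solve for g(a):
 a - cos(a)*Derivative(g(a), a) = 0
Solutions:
 g(a) = C1 + Integral(a/cos(a), a)


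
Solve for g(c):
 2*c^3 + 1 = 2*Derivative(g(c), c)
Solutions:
 g(c) = C1 + c^4/4 + c/2


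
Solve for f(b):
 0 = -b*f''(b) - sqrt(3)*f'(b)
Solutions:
 f(b) = C1 + C2*b^(1 - sqrt(3))


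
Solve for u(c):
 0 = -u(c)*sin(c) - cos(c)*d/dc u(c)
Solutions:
 u(c) = C1*cos(c)


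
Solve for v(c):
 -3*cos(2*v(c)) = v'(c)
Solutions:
 v(c) = -asin((C1 + exp(12*c))/(C1 - exp(12*c)))/2 + pi/2
 v(c) = asin((C1 + exp(12*c))/(C1 - exp(12*c)))/2


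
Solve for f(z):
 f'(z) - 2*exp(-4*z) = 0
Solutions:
 f(z) = C1 - exp(-4*z)/2


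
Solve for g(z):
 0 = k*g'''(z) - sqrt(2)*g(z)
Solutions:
 g(z) = C1*exp(2^(1/6)*z*(1/k)^(1/3)) + C2*exp(2^(1/6)*z*(-1 + sqrt(3)*I)*(1/k)^(1/3)/2) + C3*exp(-2^(1/6)*z*(1 + sqrt(3)*I)*(1/k)^(1/3)/2)


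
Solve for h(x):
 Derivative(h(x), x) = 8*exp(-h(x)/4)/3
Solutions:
 h(x) = 4*log(C1 + 2*x/3)


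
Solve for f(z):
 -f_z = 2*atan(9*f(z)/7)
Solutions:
 Integral(1/atan(9*_y/7), (_y, f(z))) = C1 - 2*z


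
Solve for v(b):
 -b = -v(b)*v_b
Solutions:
 v(b) = -sqrt(C1 + b^2)
 v(b) = sqrt(C1 + b^2)


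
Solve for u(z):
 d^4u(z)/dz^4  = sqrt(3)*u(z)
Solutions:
 u(z) = C1*exp(-3^(1/8)*z) + C2*exp(3^(1/8)*z) + C3*sin(3^(1/8)*z) + C4*cos(3^(1/8)*z)


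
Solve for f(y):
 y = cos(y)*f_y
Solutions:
 f(y) = C1 + Integral(y/cos(y), y)


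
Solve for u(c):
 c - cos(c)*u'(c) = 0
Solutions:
 u(c) = C1 + Integral(c/cos(c), c)


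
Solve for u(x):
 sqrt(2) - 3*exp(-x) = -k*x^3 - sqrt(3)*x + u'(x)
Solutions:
 u(x) = C1 + k*x^4/4 + sqrt(3)*x^2/2 + sqrt(2)*x + 3*exp(-x)


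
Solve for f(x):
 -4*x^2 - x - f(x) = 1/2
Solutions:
 f(x) = -4*x^2 - x - 1/2


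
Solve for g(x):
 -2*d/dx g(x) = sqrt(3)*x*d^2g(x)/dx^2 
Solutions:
 g(x) = C1 + C2*x^(1 - 2*sqrt(3)/3)


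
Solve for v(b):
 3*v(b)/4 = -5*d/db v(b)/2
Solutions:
 v(b) = C1*exp(-3*b/10)


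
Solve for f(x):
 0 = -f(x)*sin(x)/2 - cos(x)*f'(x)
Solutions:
 f(x) = C1*sqrt(cos(x))


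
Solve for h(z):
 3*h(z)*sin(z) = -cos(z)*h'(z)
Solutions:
 h(z) = C1*cos(z)^3


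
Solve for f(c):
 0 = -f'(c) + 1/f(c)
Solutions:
 f(c) = -sqrt(C1 + 2*c)
 f(c) = sqrt(C1 + 2*c)


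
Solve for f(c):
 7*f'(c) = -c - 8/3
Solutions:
 f(c) = C1 - c^2/14 - 8*c/21


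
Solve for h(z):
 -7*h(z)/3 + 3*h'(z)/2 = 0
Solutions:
 h(z) = C1*exp(14*z/9)


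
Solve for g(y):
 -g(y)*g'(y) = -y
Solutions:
 g(y) = -sqrt(C1 + y^2)
 g(y) = sqrt(C1 + y^2)


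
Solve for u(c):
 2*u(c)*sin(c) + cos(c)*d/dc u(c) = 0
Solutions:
 u(c) = C1*cos(c)^2


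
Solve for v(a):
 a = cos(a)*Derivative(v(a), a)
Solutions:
 v(a) = C1 + Integral(a/cos(a), a)


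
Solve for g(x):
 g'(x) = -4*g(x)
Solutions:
 g(x) = C1*exp(-4*x)


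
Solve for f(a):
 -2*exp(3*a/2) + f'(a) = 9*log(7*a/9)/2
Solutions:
 f(a) = C1 + 9*a*log(a)/2 + a*(-9*log(3) - 9/2 + 9*log(7)/2) + 4*exp(3*a/2)/3


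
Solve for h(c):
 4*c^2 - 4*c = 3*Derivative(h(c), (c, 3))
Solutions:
 h(c) = C1 + C2*c + C3*c^2 + c^5/45 - c^4/18


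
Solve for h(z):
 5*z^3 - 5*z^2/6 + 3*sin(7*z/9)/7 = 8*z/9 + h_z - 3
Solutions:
 h(z) = C1 + 5*z^4/4 - 5*z^3/18 - 4*z^2/9 + 3*z - 27*cos(7*z/9)/49


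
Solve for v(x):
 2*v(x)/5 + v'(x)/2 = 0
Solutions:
 v(x) = C1*exp(-4*x/5)


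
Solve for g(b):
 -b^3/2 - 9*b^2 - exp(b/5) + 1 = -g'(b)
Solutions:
 g(b) = C1 + b^4/8 + 3*b^3 - b + 5*exp(b/5)


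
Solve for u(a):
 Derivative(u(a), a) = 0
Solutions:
 u(a) = C1


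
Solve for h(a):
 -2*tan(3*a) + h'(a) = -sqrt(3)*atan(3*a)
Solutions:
 h(a) = C1 - sqrt(3)*(a*atan(3*a) - log(9*a^2 + 1)/6) - 2*log(cos(3*a))/3


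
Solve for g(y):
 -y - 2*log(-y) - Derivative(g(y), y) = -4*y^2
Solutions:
 g(y) = C1 + 4*y^3/3 - y^2/2 - 2*y*log(-y) + 2*y


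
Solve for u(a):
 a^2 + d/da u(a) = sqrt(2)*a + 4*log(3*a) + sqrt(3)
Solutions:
 u(a) = C1 - a^3/3 + sqrt(2)*a^2/2 + 4*a*log(a) - 4*a + sqrt(3)*a + a*log(81)


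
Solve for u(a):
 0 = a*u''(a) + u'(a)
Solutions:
 u(a) = C1 + C2*log(a)


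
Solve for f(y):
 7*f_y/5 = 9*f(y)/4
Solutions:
 f(y) = C1*exp(45*y/28)


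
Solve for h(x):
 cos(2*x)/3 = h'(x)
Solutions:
 h(x) = C1 + sin(2*x)/6


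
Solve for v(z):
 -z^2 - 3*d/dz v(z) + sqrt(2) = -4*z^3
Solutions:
 v(z) = C1 + z^4/3 - z^3/9 + sqrt(2)*z/3


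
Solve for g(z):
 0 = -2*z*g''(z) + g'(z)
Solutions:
 g(z) = C1 + C2*z^(3/2)


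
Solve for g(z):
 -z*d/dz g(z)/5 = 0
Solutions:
 g(z) = C1


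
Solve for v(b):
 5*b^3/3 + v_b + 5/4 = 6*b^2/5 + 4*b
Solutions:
 v(b) = C1 - 5*b^4/12 + 2*b^3/5 + 2*b^2 - 5*b/4


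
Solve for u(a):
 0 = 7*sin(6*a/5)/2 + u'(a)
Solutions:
 u(a) = C1 + 35*cos(6*a/5)/12


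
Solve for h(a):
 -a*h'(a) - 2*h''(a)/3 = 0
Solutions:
 h(a) = C1 + C2*erf(sqrt(3)*a/2)


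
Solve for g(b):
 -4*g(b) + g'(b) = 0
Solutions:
 g(b) = C1*exp(4*b)


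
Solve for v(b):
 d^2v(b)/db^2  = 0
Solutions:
 v(b) = C1 + C2*b


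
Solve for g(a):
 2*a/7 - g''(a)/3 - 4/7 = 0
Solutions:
 g(a) = C1 + C2*a + a^3/7 - 6*a^2/7


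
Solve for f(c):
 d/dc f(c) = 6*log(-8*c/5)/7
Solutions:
 f(c) = C1 + 6*c*log(-c)/7 + 6*c*(-log(5) - 1 + 3*log(2))/7


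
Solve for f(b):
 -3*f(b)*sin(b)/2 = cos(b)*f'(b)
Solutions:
 f(b) = C1*cos(b)^(3/2)


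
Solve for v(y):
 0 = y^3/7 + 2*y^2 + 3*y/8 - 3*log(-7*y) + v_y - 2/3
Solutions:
 v(y) = C1 - y^4/28 - 2*y^3/3 - 3*y^2/16 + 3*y*log(-y) + y*(-7/3 + 3*log(7))


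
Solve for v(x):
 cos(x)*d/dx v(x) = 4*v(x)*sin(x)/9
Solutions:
 v(x) = C1/cos(x)^(4/9)


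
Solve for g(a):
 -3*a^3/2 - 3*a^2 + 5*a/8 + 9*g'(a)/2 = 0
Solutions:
 g(a) = C1 + a^4/12 + 2*a^3/9 - 5*a^2/72


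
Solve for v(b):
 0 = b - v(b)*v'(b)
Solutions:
 v(b) = -sqrt(C1 + b^2)
 v(b) = sqrt(C1 + b^2)


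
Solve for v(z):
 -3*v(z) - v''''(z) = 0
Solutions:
 v(z) = (C1*sin(sqrt(2)*3^(1/4)*z/2) + C2*cos(sqrt(2)*3^(1/4)*z/2))*exp(-sqrt(2)*3^(1/4)*z/2) + (C3*sin(sqrt(2)*3^(1/4)*z/2) + C4*cos(sqrt(2)*3^(1/4)*z/2))*exp(sqrt(2)*3^(1/4)*z/2)


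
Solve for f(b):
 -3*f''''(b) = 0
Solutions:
 f(b) = C1 + C2*b + C3*b^2 + C4*b^3


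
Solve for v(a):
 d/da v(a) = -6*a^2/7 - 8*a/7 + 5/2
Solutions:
 v(a) = C1 - 2*a^3/7 - 4*a^2/7 + 5*a/2


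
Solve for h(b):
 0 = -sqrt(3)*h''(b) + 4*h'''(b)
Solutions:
 h(b) = C1 + C2*b + C3*exp(sqrt(3)*b/4)


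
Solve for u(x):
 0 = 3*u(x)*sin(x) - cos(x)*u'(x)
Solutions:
 u(x) = C1/cos(x)^3


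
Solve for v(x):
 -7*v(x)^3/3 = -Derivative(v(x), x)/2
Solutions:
 v(x) = -sqrt(6)*sqrt(-1/(C1 + 14*x))/2
 v(x) = sqrt(6)*sqrt(-1/(C1 + 14*x))/2


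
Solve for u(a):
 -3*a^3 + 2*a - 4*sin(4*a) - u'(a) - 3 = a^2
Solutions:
 u(a) = C1 - 3*a^4/4 - a^3/3 + a^2 - 3*a + cos(4*a)


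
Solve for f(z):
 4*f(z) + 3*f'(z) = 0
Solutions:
 f(z) = C1*exp(-4*z/3)


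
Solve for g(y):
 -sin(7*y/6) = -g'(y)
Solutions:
 g(y) = C1 - 6*cos(7*y/6)/7


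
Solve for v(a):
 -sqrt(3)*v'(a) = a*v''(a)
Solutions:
 v(a) = C1 + C2*a^(1 - sqrt(3))


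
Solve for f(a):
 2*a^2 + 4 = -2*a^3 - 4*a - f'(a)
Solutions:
 f(a) = C1 - a^4/2 - 2*a^3/3 - 2*a^2 - 4*a


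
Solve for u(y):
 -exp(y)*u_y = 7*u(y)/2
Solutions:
 u(y) = C1*exp(7*exp(-y)/2)


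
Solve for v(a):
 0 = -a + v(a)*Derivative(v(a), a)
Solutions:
 v(a) = -sqrt(C1 + a^2)
 v(a) = sqrt(C1 + a^2)
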